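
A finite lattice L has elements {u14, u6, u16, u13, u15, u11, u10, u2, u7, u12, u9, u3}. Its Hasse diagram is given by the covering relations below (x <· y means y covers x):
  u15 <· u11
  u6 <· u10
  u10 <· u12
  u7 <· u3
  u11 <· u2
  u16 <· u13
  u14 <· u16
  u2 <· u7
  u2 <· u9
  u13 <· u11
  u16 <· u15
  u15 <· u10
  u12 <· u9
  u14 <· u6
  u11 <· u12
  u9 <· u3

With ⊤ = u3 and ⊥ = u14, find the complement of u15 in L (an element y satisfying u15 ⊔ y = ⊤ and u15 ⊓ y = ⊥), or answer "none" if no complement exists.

For every candidate y, either u15 ∨ y ≠ u3 or u15 ∧ y ≠ u14; no complement exists.

none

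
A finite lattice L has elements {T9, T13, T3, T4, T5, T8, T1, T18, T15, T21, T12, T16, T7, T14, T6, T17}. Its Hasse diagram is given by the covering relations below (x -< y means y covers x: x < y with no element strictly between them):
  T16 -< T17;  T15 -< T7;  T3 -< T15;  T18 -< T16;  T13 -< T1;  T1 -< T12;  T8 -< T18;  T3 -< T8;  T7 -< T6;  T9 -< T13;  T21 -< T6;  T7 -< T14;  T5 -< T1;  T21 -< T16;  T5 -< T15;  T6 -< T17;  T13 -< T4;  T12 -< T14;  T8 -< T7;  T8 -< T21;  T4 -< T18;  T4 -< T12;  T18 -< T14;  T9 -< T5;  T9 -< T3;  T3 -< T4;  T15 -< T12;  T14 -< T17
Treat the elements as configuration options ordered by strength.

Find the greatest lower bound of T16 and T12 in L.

Common lower bounds of {T16, T12}: T13, T3, T4, T9.
The greatest among these is T4.

T4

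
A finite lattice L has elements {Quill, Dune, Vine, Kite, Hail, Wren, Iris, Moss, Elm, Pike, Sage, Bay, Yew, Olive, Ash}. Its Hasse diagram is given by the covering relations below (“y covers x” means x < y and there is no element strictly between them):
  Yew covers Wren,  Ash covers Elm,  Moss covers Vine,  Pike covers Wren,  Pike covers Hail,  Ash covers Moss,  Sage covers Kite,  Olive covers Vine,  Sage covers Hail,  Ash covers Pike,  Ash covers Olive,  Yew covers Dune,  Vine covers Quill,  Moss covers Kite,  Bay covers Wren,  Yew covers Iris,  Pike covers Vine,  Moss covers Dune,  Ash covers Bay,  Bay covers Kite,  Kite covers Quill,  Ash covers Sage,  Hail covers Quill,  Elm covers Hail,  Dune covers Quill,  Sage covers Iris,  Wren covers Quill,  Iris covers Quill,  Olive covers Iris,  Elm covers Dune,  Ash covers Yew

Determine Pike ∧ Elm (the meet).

Common lower bounds of {Pike, Elm}: Hail, Quill.
The greatest among these is Hail.

Hail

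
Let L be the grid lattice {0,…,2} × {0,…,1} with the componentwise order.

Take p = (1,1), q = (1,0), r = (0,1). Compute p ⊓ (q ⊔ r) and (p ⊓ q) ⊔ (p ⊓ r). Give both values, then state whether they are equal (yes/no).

(1,1); (1,1); yes

q ⊔ r = (1,1), so p ⊓ (q ⊔ r) = (1,1) ⊓ (1,1) = (1,1).
p ⊓ q = (1,0) and p ⊓ r = (0,1), so (p ⊓ q) ⊔ (p ⊓ r) = (1,0) ⊔ (0,1) = (1,1).
Equal: yes.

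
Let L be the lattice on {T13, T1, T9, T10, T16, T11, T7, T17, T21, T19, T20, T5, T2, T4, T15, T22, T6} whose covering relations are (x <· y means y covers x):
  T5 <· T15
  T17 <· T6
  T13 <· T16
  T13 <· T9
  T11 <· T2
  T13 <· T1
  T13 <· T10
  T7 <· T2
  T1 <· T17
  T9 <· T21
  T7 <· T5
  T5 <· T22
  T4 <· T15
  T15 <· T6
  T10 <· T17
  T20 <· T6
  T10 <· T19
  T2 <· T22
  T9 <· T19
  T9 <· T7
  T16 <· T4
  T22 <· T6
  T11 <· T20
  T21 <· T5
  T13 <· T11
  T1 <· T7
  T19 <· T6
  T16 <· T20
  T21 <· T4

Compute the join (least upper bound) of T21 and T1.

Common upper bounds of {T21, T1}: T15, T22, T5, T6.
The least among these is T5.

T5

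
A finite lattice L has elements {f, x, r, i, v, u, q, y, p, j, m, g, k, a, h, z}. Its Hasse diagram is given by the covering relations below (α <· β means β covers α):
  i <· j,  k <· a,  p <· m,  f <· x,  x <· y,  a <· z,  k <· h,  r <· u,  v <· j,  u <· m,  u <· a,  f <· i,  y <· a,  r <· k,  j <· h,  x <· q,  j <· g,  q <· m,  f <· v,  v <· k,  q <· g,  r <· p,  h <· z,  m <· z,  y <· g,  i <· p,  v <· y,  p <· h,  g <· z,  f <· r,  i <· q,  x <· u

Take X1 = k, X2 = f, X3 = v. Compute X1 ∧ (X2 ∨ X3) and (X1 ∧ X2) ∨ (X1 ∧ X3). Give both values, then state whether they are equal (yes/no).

v; v; yes

X2 ∨ X3 = v, so X1 ∧ (X2 ∨ X3) = k ∧ v = v.
X1 ∧ X2 = f and X1 ∧ X3 = v, so (X1 ∧ X2) ∨ (X1 ∧ X3) = f ∨ v = v.
Equal: yes.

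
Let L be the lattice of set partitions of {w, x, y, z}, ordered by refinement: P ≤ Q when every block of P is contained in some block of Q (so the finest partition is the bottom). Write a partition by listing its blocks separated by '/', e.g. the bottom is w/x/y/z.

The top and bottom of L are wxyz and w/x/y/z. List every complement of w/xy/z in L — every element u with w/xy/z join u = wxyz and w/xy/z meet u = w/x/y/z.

wx/yz, wxz/y, wy/xz, wyz/x

Need u with w/xy/z ∨ u = wxyz and w/xy/z ∧ u = w/x/y/z.
Checking each element gives: wx/yz, wxz/y, wy/xz, wyz/x.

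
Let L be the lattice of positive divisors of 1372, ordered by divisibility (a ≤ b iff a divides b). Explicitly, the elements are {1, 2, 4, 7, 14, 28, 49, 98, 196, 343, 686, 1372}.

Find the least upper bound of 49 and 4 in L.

196

Common upper bounds of {49, 4}: 1372, 196.
The least among these is 196.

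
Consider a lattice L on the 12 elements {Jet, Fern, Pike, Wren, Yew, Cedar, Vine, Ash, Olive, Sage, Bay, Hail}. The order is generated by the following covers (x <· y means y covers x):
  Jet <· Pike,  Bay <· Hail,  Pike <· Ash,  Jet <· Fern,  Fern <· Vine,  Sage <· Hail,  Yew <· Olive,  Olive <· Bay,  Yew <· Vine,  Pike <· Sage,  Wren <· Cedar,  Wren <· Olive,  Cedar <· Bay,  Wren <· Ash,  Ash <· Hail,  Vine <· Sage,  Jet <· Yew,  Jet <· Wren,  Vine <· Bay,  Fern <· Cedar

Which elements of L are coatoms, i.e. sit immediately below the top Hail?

The coatoms are exactly the elements covered by Hail: Ash, Bay, Sage.

Ash, Bay, Sage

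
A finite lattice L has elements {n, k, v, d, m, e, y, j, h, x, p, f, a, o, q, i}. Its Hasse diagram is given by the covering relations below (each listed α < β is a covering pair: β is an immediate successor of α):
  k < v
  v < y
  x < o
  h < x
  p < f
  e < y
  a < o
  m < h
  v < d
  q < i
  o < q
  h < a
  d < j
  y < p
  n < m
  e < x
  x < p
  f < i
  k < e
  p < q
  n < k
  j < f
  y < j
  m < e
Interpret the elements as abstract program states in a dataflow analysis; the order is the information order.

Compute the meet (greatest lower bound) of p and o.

Common lower bounds of {p, o}: e, h, k, m, n, x.
The greatest among these is x.

x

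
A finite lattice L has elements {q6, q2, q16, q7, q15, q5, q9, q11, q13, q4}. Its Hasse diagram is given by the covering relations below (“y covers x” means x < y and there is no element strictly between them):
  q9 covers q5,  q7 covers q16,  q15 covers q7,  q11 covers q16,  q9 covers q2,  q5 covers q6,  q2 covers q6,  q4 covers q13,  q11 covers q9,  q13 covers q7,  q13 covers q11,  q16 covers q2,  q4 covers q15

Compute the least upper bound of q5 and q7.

q13

Common upper bounds of {q5, q7}: q13, q4.
The least among these is q13.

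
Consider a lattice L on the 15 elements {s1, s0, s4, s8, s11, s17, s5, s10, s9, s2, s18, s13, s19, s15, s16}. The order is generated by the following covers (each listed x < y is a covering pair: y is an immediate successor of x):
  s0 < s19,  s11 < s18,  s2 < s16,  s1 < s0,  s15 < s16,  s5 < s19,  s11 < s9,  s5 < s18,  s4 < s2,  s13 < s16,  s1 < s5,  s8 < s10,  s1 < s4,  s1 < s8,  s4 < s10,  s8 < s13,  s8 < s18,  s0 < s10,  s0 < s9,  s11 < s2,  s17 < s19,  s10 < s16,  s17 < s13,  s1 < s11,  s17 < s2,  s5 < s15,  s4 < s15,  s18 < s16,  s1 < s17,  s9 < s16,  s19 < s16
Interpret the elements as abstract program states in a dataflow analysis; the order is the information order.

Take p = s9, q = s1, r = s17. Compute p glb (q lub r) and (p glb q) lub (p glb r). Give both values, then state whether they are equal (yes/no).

s1; s1; yes

q lub r = s17, so p glb (q lub r) = s9 glb s17 = s1.
p glb q = s1 and p glb r = s1, so (p glb q) lub (p glb r) = s1 lub s1 = s1.
Equal: yes.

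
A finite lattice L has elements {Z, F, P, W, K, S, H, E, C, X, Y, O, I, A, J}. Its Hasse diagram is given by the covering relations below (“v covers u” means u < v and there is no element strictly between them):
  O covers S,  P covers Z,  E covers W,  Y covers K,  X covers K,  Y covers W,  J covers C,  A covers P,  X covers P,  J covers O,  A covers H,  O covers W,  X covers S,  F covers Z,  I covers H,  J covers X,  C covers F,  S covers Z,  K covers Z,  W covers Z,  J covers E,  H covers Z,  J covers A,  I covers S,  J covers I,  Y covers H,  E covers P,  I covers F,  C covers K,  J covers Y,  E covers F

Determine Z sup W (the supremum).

W

Common upper bounds of {Z, W}: E, J, O, W, Y.
The least among these is W.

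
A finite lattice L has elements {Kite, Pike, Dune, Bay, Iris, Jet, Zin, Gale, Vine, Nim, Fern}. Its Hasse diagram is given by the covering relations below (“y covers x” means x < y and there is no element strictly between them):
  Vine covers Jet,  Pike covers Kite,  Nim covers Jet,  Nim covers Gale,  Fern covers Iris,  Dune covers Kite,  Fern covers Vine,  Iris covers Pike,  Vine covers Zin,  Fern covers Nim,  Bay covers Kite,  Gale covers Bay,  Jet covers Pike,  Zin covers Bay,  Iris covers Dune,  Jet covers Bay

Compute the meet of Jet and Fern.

Common lower bounds of {Jet, Fern}: Bay, Jet, Kite, Pike.
The greatest among these is Jet.

Jet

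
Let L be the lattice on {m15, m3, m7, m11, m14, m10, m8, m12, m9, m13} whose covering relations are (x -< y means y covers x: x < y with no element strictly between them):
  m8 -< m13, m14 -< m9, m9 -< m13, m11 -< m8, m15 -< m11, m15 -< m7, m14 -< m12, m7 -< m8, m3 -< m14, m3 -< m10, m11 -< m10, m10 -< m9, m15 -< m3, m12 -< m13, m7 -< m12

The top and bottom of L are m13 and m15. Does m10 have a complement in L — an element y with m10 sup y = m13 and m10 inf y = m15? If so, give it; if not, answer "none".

Need y with m10 ∨ y = m13 and m10 ∧ y = m15.
Checking each element gives: m7.

m7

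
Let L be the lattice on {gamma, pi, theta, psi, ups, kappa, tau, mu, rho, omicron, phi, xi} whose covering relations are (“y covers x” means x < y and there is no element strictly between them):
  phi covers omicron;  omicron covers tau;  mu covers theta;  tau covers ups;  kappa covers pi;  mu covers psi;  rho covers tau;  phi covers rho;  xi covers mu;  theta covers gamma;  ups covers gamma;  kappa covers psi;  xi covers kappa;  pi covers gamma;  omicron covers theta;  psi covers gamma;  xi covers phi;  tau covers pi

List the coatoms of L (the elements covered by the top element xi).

The coatoms are exactly the elements covered by xi: kappa, mu, phi.

kappa, mu, phi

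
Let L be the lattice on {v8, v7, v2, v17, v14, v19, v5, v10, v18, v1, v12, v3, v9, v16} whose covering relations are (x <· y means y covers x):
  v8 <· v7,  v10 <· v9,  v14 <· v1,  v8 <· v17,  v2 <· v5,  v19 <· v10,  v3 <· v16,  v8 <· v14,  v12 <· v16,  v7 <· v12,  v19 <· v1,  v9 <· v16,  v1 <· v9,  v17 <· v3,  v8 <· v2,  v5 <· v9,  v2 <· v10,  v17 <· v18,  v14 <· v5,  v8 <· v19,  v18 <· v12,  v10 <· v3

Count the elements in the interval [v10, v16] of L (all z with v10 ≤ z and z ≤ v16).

4

The interval [v10, v16] = {v10, v16, v3, v9}, which has 4 elements.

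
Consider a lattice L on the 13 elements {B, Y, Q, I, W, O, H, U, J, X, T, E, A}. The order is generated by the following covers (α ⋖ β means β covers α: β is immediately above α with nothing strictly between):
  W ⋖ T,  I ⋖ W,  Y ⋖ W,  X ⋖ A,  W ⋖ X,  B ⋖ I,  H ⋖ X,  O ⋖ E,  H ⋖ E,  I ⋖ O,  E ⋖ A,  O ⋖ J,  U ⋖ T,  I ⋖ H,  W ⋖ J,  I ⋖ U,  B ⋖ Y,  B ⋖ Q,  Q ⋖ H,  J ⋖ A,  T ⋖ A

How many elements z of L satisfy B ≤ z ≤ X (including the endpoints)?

7

The interval [B, X] = {B, H, I, Q, W, X, Y}, which has 7 elements.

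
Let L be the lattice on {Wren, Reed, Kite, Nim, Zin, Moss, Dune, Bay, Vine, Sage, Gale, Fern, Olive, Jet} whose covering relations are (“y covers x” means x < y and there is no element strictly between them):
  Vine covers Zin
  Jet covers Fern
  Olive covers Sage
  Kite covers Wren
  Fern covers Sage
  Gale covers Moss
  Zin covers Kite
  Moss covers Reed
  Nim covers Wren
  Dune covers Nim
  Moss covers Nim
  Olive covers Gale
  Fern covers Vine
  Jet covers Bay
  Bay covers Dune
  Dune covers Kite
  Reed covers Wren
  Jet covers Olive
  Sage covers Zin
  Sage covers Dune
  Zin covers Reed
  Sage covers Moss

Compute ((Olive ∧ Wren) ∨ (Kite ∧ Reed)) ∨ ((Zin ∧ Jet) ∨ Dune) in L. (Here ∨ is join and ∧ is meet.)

Olive ∧ Wren = Wren
Kite ∧ Reed = Wren
Wren ∨ Wren = Wren
Zin ∧ Jet = Zin
Zin ∨ Dune = Sage
Wren ∨ Sage = Sage

Sage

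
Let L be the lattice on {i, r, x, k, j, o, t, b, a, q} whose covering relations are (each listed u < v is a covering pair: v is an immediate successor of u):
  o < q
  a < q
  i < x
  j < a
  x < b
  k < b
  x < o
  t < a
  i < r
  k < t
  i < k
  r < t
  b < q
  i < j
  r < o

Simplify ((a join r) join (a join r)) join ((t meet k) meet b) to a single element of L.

a ∨ r = a
a ∨ r = a
a ∨ a = a
t ∧ k = k
k ∧ b = k
a ∨ k = a

a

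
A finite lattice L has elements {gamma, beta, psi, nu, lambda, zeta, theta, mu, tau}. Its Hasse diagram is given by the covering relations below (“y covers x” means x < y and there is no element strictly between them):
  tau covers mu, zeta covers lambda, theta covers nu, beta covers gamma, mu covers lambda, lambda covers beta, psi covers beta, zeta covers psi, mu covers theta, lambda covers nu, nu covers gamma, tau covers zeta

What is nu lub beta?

lambda

Common upper bounds of {nu, beta}: lambda, mu, tau, zeta.
The least among these is lambda.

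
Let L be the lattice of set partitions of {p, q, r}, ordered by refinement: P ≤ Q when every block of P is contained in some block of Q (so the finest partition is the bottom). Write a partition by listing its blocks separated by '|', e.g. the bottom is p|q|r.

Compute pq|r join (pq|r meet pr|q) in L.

pq|r ∧ pr|q = p|q|r
pq|r ∨ p|q|r = pq|r

pq|r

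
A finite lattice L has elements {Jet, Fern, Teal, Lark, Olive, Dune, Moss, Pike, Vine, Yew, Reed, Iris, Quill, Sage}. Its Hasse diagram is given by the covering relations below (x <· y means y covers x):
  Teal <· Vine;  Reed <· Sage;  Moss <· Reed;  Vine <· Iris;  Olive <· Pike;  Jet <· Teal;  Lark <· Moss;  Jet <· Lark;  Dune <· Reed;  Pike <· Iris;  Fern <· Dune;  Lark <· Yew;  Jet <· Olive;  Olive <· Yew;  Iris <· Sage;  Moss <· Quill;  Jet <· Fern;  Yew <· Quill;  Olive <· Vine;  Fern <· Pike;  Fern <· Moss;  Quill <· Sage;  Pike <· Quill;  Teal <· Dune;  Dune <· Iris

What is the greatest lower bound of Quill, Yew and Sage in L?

Yew

Common lower bounds of {Quill, Yew, Sage}: Jet, Lark, Olive, Yew.
The greatest among these is Yew.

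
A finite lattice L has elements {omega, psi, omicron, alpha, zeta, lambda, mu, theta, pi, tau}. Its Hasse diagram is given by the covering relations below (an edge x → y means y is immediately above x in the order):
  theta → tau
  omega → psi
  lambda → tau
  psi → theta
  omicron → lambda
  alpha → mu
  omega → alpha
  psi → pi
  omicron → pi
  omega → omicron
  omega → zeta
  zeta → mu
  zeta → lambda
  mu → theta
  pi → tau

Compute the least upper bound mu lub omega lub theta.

theta

Common upper bounds of {mu, omega, theta}: tau, theta.
The least among these is theta.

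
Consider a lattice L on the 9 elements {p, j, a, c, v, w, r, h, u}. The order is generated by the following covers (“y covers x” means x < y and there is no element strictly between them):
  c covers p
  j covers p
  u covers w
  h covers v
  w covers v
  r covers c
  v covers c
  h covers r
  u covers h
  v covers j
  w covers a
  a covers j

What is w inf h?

Common lower bounds of {w, h}: c, j, p, v.
The greatest among these is v.

v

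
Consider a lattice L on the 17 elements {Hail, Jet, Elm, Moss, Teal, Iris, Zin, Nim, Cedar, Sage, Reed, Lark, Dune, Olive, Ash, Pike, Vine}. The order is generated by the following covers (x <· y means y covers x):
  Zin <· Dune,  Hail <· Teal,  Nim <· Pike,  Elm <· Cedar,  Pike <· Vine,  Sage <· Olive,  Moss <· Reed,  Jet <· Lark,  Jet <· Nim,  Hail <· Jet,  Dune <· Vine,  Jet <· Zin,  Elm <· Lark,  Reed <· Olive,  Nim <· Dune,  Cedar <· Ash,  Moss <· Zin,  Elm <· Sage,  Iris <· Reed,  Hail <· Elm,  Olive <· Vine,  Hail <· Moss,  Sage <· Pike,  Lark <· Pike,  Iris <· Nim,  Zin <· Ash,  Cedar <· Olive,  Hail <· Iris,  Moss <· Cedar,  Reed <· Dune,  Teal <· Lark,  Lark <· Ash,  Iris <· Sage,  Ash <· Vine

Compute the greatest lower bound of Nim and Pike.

Nim

Common lower bounds of {Nim, Pike}: Hail, Iris, Jet, Nim.
The greatest among these is Nim.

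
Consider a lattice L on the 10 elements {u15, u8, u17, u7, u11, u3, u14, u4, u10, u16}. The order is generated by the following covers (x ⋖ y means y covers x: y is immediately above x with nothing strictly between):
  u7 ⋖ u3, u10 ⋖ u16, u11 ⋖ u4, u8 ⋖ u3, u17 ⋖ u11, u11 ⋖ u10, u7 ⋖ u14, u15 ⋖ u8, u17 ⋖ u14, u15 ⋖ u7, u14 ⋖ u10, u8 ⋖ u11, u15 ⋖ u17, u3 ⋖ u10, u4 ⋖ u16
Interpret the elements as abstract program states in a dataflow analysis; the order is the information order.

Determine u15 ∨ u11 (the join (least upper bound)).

u11

Common upper bounds of {u15, u11}: u10, u11, u16, u4.
The least among these is u11.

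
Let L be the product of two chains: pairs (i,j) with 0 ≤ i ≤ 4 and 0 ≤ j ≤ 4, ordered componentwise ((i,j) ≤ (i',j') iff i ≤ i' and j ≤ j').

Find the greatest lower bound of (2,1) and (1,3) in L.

In a product of chains, the meet is componentwise min, giving (1,1).

(1,1)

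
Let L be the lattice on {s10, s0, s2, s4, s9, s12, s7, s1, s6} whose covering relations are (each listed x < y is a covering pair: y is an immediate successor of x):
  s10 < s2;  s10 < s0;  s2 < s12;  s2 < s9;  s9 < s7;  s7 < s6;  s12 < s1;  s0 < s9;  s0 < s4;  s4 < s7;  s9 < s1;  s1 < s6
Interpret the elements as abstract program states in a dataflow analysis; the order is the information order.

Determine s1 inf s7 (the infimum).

Common lower bounds of {s1, s7}: s0, s10, s2, s9.
The greatest among these is s9.

s9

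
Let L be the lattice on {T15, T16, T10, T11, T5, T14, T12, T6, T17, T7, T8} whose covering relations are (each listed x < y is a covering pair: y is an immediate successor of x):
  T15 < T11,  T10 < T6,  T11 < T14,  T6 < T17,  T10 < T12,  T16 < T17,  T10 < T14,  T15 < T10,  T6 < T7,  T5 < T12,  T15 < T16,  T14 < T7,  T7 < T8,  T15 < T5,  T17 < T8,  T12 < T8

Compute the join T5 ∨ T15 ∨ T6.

Common upper bounds of {T5, T15, T6}: T8.
The least among these is T8.

T8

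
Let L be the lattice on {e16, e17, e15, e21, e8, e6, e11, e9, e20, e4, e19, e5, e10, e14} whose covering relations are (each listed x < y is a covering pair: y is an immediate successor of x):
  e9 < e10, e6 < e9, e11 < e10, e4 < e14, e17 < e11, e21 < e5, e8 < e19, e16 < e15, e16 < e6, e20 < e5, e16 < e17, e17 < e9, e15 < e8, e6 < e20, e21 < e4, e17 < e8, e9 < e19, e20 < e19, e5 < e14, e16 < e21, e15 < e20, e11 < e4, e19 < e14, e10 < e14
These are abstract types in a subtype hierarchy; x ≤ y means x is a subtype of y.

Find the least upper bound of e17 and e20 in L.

Common upper bounds of {e17, e20}: e14, e19.
The least among these is e19.

e19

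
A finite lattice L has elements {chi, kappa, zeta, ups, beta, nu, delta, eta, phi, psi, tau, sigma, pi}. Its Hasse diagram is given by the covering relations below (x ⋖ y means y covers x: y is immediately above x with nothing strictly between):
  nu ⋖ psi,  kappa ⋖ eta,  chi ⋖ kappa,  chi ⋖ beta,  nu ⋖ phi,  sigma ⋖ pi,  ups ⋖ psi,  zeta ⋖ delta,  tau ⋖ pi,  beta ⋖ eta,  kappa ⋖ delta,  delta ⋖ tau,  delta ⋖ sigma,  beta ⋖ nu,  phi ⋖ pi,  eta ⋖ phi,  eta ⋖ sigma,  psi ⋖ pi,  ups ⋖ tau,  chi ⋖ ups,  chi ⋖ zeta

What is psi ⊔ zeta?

Common upper bounds of {psi, zeta}: pi.
The least among these is pi.

pi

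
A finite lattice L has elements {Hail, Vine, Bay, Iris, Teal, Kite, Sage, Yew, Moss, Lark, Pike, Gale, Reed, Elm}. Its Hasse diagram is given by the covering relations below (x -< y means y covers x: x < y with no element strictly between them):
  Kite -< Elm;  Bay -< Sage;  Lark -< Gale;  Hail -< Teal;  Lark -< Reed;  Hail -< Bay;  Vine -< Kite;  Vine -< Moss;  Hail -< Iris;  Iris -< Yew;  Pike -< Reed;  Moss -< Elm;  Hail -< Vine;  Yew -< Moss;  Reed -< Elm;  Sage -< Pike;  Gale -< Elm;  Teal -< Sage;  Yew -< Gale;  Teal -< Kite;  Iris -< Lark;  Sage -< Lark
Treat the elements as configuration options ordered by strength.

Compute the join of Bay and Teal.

Common upper bounds of {Bay, Teal}: Elm, Gale, Lark, Pike, Reed, Sage.
The least among these is Sage.

Sage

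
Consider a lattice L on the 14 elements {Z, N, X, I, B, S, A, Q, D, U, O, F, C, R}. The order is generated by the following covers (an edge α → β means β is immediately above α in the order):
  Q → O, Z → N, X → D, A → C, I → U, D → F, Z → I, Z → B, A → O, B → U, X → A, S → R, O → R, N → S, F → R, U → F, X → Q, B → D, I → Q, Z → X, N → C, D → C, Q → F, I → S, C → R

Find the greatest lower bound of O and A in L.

A

Common lower bounds of {O, A}: A, X, Z.
The greatest among these is A.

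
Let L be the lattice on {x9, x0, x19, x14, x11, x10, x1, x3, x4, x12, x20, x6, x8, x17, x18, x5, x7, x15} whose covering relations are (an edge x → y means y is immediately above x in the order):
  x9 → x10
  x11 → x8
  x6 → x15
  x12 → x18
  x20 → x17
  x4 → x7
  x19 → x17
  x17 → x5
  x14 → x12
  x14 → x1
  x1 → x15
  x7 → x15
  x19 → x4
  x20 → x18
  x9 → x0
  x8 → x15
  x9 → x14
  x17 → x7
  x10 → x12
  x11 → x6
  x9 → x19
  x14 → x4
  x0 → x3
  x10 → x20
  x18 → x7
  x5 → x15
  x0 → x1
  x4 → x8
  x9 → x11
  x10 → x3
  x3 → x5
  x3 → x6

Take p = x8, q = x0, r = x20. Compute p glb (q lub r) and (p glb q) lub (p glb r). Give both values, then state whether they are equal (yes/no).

q lub r = x5, so p glb (q lub r) = x8 glb x5 = x19.
p glb q = x9 and p glb r = x9, so (p glb q) lub (p glb r) = x9 lub x9 = x9.
Equal: no.

x19; x9; no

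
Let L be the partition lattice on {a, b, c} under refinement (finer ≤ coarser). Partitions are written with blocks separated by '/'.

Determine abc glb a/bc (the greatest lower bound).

The meet (common refinement) of abc and a/bc intersects blocks pairwise, giving a/bc.

a/bc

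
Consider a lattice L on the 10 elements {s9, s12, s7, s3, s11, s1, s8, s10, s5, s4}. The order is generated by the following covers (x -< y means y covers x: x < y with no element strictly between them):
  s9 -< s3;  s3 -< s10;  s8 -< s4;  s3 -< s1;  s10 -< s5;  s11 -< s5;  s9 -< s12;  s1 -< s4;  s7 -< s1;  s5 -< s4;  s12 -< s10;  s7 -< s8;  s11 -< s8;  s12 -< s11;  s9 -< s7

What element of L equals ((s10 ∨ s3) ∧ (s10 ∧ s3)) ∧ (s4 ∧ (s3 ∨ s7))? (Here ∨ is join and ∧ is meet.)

s3

s10 ∨ s3 = s10
s10 ∧ s3 = s3
s10 ∧ s3 = s3
s3 ∨ s7 = s1
s4 ∧ s1 = s1
s3 ∧ s1 = s3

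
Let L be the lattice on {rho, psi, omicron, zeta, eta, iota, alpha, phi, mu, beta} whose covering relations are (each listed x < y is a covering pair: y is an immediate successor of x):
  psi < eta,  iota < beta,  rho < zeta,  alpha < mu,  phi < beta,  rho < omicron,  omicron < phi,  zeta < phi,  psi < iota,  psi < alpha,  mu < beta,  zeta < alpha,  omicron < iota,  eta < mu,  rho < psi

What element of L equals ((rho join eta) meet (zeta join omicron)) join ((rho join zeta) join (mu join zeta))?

mu

rho ∨ eta = eta
zeta ∨ omicron = phi
eta ∧ phi = rho
rho ∨ zeta = zeta
mu ∨ zeta = mu
zeta ∨ mu = mu
rho ∨ mu = mu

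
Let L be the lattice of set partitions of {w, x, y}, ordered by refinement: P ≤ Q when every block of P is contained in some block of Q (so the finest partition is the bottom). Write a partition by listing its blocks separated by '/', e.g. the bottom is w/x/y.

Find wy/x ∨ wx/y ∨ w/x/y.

wxy

Common upper bounds of {wy/x, wx/y, w/x/y}: wxy.
The least among these is wxy.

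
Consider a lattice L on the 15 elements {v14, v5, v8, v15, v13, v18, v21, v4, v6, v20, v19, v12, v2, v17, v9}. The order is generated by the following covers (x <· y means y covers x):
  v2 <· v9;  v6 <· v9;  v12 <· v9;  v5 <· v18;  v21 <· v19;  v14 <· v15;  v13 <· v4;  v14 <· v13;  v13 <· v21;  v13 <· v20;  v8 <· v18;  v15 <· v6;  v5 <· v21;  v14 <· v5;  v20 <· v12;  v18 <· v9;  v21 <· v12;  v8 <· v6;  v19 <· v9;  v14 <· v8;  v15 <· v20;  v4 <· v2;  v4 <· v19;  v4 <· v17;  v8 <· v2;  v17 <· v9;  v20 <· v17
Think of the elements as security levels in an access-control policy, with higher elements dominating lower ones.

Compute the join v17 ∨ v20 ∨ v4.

v17

Common upper bounds of {v17, v20, v4}: v17, v9.
The least among these is v17.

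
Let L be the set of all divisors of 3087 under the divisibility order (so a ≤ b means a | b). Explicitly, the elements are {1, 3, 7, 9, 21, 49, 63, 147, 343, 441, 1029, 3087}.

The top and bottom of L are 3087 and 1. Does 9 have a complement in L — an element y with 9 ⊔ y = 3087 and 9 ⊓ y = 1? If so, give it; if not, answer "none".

343

Need y with 9 ∨ y = 3087 and 9 ∧ y = 1.
Checking each element gives: 343.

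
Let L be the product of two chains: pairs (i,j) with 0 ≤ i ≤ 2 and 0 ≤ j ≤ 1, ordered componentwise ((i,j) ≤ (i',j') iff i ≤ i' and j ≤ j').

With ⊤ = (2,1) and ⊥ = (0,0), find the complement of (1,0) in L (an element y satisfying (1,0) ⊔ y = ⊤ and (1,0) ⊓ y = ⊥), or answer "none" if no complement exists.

For every candidate y, either (1,0) ∨ y ≠ (2,1) or (1,0) ∧ y ≠ (0,0); no complement exists.

none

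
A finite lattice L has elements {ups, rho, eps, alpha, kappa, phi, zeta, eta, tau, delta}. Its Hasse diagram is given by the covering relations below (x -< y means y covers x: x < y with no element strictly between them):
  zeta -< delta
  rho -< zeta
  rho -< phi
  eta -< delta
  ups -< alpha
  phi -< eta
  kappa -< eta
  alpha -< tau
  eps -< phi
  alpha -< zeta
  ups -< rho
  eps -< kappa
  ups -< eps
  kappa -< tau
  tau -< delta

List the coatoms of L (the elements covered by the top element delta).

eta, tau, zeta

The coatoms are exactly the elements covered by delta: eta, tau, zeta.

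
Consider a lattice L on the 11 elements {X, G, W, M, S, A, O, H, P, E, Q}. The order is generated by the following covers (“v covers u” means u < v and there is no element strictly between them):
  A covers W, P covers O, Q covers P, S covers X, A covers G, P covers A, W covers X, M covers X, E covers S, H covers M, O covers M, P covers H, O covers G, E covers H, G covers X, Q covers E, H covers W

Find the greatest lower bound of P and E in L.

H

Common lower bounds of {P, E}: H, M, W, X.
The greatest among these is H.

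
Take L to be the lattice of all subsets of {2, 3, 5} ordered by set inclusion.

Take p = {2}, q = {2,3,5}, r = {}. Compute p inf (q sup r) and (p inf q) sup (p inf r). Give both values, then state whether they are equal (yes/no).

q sup r = {2,3,5}, so p inf (q sup r) = {2} inf {2,3,5} = {2}.
p inf q = {2} and p inf r = {}, so (p inf q) sup (p inf r) = {2} sup {} = {2}.
Equal: yes.

{2}; {2}; yes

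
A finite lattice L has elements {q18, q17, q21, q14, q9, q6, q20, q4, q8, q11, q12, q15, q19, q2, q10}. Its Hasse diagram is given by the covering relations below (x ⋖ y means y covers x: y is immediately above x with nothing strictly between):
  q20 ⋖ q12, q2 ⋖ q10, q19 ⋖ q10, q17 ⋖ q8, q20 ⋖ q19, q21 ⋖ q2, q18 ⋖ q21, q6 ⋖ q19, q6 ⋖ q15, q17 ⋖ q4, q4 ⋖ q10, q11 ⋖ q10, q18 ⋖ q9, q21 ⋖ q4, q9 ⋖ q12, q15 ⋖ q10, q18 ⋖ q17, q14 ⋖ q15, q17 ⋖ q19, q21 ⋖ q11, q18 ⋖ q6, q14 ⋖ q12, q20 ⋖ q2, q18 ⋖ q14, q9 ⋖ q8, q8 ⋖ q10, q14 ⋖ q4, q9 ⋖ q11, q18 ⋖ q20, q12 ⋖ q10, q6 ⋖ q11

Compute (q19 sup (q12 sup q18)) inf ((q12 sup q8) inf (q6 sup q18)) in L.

q6

q12 ∨ q18 = q12
q19 ∨ q12 = q10
q12 ∨ q8 = q10
q6 ∨ q18 = q6
q10 ∧ q6 = q6
q10 ∧ q6 = q6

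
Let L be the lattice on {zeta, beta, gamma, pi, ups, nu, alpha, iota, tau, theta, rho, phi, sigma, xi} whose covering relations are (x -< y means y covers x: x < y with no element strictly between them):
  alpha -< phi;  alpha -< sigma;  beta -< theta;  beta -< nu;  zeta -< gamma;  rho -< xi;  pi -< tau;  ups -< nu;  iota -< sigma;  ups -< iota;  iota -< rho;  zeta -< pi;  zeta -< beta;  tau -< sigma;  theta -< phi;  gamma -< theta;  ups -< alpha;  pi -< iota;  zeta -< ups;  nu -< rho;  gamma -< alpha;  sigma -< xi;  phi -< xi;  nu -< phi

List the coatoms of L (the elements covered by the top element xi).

phi, rho, sigma

The coatoms are exactly the elements covered by xi: phi, rho, sigma.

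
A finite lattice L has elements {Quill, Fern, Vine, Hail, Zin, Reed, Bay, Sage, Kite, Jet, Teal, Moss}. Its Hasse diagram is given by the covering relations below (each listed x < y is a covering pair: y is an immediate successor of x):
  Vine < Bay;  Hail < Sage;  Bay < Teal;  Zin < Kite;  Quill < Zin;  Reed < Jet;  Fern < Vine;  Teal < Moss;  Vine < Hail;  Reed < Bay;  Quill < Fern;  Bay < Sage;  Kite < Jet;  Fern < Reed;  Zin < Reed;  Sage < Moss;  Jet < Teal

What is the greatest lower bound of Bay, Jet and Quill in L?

Quill

Common lower bounds of {Bay, Jet, Quill}: Quill.
The greatest among these is Quill.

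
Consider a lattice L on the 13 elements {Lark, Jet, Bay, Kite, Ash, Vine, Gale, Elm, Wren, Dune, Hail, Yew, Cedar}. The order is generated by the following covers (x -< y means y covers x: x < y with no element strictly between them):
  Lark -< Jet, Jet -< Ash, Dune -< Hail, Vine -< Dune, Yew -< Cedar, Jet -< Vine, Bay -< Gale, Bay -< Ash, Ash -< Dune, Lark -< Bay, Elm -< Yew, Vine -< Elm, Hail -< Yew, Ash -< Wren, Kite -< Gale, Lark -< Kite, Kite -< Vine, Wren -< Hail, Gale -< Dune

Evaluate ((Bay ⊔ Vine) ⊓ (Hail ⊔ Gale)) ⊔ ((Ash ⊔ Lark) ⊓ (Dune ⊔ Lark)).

Bay ∨ Vine = Dune
Hail ∨ Gale = Hail
Dune ∧ Hail = Dune
Ash ∨ Lark = Ash
Dune ∨ Lark = Dune
Ash ∧ Dune = Ash
Dune ∨ Ash = Dune

Dune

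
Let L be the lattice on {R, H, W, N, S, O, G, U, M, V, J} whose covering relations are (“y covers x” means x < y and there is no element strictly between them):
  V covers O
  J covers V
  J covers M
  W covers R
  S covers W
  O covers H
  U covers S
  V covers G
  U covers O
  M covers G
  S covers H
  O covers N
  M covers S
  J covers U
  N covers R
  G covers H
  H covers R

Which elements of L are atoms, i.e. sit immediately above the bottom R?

The atoms are exactly the elements that cover R: H, N, W.

H, N, W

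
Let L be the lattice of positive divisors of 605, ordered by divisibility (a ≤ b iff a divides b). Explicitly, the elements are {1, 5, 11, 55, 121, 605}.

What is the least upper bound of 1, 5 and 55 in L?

55

In the divisibility order, the join is the least common multiple: lcm(1, 5, 55) = 55.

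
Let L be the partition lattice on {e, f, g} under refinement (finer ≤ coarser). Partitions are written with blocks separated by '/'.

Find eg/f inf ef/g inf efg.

Common lower bounds of {eg/f, ef/g, efg}: e/f/g.
The greatest among these is e/f/g.

e/f/g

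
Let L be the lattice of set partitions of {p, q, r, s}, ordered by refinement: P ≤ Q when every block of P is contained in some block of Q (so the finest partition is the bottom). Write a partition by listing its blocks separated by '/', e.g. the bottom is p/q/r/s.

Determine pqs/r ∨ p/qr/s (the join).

The join of pqs/r and p/qr/s merges any blocks that overlap across the partitions, giving pqrs.

pqrs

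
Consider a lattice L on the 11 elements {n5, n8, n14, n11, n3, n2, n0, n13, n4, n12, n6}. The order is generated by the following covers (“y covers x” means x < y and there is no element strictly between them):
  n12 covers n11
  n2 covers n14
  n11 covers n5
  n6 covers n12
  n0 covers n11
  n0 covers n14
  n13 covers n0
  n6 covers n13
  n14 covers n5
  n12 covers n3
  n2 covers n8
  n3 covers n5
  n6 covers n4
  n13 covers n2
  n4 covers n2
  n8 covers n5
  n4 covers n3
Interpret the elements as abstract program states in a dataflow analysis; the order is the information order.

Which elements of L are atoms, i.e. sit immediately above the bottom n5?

The atoms are exactly the elements that cover n5: n11, n14, n3, n8.

n11, n14, n3, n8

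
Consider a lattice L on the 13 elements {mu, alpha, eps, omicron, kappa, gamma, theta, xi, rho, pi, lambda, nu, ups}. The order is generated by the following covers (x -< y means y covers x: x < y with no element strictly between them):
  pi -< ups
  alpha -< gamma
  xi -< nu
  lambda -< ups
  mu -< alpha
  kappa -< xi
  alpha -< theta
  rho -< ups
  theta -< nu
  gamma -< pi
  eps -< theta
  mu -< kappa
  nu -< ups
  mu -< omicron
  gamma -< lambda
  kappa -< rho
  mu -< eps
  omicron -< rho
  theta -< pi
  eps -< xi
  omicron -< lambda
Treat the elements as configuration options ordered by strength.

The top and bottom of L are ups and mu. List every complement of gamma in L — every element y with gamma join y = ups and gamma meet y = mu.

Need y with gamma ∨ y = ups and gamma ∧ y = mu.
Checking each element gives: kappa, rho, xi.

kappa, rho, xi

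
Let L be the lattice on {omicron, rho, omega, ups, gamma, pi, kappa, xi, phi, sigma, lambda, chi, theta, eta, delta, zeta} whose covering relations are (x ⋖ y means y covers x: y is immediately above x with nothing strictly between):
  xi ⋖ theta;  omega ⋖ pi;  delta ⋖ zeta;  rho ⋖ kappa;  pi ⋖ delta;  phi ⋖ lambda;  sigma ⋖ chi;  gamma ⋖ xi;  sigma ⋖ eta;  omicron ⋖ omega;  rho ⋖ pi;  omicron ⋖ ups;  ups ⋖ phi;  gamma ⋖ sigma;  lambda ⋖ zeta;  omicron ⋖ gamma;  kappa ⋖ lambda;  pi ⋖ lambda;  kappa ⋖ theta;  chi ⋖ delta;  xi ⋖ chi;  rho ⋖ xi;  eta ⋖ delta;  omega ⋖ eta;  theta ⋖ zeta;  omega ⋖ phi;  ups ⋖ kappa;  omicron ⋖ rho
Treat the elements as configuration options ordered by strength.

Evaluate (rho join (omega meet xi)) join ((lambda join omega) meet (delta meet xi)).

rho

omega ∧ xi = omicron
rho ∨ omicron = rho
lambda ∨ omega = lambda
delta ∧ xi = xi
lambda ∧ xi = rho
rho ∨ rho = rho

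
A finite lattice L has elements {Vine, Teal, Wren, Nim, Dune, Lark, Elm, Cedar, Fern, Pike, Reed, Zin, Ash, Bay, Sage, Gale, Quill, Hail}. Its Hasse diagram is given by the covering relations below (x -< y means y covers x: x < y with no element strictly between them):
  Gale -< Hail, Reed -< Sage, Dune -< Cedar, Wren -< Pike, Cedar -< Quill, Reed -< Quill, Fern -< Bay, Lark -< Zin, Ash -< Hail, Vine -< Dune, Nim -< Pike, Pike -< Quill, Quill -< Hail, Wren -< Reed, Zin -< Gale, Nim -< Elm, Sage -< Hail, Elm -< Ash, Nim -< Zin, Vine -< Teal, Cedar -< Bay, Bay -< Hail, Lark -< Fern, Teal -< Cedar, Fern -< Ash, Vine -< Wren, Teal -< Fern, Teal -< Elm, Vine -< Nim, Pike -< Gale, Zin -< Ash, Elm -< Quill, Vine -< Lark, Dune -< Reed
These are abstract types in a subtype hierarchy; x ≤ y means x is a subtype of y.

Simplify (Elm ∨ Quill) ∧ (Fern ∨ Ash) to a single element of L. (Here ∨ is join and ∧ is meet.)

Elm ∨ Quill = Quill
Fern ∨ Ash = Ash
Quill ∧ Ash = Elm

Elm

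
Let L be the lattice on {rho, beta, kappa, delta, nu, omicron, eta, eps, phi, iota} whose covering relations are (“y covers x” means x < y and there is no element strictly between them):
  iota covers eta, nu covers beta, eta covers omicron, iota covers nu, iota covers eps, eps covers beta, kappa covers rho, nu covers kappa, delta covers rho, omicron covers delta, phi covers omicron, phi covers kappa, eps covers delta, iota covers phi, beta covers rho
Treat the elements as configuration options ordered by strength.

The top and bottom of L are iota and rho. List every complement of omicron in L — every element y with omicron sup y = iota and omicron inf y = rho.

Need y with omicron ∨ y = iota and omicron ∧ y = rho.
Checking each element gives: beta, nu.

beta, nu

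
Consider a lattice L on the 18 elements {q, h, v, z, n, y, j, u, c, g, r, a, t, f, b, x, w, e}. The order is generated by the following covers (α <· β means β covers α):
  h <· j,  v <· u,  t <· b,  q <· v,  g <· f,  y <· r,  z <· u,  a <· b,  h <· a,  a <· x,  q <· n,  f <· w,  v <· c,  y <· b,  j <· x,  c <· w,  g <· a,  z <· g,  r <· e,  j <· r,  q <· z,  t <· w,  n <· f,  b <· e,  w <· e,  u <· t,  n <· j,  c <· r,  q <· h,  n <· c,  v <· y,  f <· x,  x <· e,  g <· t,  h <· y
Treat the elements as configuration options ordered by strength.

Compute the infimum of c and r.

c

Common lower bounds of {c, r}: c, n, q, v.
The greatest among these is c.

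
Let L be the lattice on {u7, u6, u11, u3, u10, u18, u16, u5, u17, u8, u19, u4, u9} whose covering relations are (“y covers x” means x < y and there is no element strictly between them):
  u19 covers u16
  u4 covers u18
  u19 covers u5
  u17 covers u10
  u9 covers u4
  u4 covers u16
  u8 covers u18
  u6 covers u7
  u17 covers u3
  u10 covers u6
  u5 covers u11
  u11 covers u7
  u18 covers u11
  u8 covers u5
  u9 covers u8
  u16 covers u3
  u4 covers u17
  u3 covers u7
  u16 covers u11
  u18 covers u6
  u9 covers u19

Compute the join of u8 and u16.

Common upper bounds of {u8, u16}: u9.
The least among these is u9.

u9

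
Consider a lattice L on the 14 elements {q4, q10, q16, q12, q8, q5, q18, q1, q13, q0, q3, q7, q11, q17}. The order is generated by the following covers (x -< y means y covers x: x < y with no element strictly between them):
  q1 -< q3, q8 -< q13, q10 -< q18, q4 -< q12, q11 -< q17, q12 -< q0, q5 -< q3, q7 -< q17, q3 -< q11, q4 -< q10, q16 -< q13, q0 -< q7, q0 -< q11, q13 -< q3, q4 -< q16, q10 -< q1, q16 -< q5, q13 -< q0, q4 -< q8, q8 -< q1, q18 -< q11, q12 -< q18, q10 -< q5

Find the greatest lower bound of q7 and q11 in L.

Common lower bounds of {q7, q11}: q0, q12, q13, q16, q4, q8.
The greatest among these is q0.

q0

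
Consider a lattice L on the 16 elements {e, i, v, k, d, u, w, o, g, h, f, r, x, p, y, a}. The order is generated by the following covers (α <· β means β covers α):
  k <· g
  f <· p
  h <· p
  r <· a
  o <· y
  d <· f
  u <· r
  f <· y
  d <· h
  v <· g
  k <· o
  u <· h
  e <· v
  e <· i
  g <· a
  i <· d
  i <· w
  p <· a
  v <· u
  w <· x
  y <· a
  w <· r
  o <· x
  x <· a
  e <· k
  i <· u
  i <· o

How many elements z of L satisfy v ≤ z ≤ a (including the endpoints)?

The interval [v, a] = {a, g, h, p, r, u, v}, which has 7 elements.

7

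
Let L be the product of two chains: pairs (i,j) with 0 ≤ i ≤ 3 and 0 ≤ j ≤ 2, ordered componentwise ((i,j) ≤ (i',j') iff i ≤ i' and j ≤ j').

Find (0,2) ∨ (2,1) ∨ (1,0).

In a product of chains, the join is componentwise max, giving (2,2).

(2,2)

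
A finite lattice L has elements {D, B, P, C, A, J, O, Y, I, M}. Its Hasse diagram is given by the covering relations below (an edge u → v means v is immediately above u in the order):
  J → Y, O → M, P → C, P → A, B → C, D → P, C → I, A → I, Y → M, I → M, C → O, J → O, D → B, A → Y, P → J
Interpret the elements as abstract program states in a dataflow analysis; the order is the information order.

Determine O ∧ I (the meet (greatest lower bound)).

Common lower bounds of {O, I}: B, C, D, P.
The greatest among these is C.

C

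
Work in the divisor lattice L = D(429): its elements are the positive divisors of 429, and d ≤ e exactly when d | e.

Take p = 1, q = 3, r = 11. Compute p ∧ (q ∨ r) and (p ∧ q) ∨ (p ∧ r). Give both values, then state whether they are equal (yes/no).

1; 1; yes

q ∨ r = 33, so p ∧ (q ∨ r) = 1 ∧ 33 = 1.
p ∧ q = 1 and p ∧ r = 1, so (p ∧ q) ∨ (p ∧ r) = 1 ∨ 1 = 1.
Equal: yes.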